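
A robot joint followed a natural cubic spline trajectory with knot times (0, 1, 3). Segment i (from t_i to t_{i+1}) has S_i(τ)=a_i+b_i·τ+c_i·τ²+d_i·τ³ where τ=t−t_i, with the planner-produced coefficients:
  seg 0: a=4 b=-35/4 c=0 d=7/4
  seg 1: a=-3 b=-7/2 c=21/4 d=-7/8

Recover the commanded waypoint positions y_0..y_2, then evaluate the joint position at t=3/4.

y_0=4 y_1=-3 y_2=4
S(3/4) = -467/256

y_0 = S_0(0) = a_0 = 4
y_1 = S_1(0) = a_1 = -3
y_2 = S_1(2) = 4
t_q=3/4 is in segment 0 (τ=3/4); S_0(τ)=-467/256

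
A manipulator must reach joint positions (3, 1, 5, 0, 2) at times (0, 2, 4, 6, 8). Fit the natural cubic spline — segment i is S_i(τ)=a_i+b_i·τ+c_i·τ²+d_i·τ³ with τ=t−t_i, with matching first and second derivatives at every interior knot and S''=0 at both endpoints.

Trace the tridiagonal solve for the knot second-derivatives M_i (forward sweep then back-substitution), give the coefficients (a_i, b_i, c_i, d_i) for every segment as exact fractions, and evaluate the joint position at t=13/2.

  seg 0: a=3 b=-35/16 c=0 d=19/64
  seg 1: a=1 b=11/8 c=57/32 d=-47/64
  seg 2: a=5 b=-5/16 c=-21/8 d=49/64
  seg 3: a=0 b=-13/8 c=63/32 d=-21/64
S(13/2) = -185/512

Δ: Δ0=-1, Δ1=2, Δ2=-5/2, Δ3=1
row 1: diag=8, rhs=18; c'=1/4, d'=9/4
row 2: denom=8−2·1/4=15/2; d'=(-27−2·9/4)/(15/2)=-21/5
row 3: denom=8−2·4/15=112/15; d'=(21−2·-21/5)/(112/15)=63/16
back: M3=63/16
back: M2=-21/5−4/15·63/16=-21/4
back: M1=9/4−1/4·-21/4=57/16
M: M0=0, M1=57/16, M2=-21/4, M3=63/16, M4=0
seg 0: a=3, c=M0/2=0, d=(M1−M0)/(6·2)=19/64, b=Δ0−h0·(2M0+M1)/6=-35/16
seg 1: a=1, c=M1/2=57/32, d=(M2−M1)/(6·2)=-47/64, b=Δ1−h1·(2M1+M2)/6=11/8
seg 2: a=5, c=M2/2=-21/8, d=(M3−M2)/(6·2)=49/64, b=Δ2−h2·(2M2+M3)/6=-5/16
seg 3: a=0, c=M3/2=63/32, d=(M4−M3)/(6·2)=-21/64, b=Δ3−h3·(2M3+M4)/6=-13/8
t_q=13/2 → seg 3, τ=1/2; S=0+-13/8·τ+63/32·τ²+-21/64·τ³=-185/512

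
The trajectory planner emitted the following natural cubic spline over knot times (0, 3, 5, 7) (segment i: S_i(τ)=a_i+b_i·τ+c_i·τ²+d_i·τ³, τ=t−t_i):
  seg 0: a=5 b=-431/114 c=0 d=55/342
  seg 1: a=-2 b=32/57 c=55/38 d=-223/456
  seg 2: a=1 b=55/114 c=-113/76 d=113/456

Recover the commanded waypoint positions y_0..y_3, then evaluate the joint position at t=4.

y_0 = S_0(0) = a_0 = 5
y_1 = S_1(0) = a_1 = -2
y_2 = S_2(0) = a_2 = 1
y_3 = S_2(2) = -2
t_q=4 is in segment 1 (τ=1); S_1(τ)=-73/152

y_0=5 y_1=-2 y_2=1 y_3=-2
S(4) = -73/152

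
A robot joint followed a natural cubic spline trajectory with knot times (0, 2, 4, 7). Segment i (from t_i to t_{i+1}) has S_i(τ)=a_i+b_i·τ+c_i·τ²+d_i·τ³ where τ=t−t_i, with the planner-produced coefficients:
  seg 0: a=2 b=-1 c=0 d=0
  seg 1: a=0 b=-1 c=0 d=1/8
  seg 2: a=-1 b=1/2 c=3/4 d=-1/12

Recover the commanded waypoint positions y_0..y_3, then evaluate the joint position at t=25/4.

y_0 = S_0(0) = a_0 = 2
y_1 = S_1(0) = a_1 = 0
y_2 = S_2(0) = a_2 = -1
y_3 = S_2(3) = 5
t_q=25/4 is in segment 2 (τ=9/4); S_2(τ)=761/256

y_0=2 y_1=0 y_2=-1 y_3=5
S(25/4) = 761/256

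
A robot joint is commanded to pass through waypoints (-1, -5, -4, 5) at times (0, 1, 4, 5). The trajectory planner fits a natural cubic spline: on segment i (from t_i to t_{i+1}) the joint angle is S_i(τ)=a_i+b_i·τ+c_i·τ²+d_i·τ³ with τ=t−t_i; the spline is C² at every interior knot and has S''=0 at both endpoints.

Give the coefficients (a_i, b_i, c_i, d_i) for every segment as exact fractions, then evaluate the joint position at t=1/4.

  seg 0: a=-1 b=-686/165 c=0 d=26/165
  seg 1: a=-5 b=-608/165 c=26/55 d=13/45
  seg 2: a=-4 b=1147/165 c=169/55 d=-169/165
S(1/4) = -717/352

Δ: Δ0=-4, Δ1=1/3, Δ2=9
row 1: diag=8, rhs=26; c'=3/8, d'=13/4
row 2: denom=8−3·3/8=55/8; d'=(52−3·13/4)/(55/8)=338/55
back: M2=338/55
back: M1=13/4−3/8·338/55=52/55
M: M0=0, M1=52/55, M2=338/55, M3=0
seg 0: a=-1, c=M0/2=0, d=(M1−M0)/(6·1)=26/165, b=Δ0−h0·(2M0+M1)/6=-686/165
seg 1: a=-5, c=M1/2=26/55, d=(M2−M1)/(6·3)=13/45, b=Δ1−h1·(2M1+M2)/6=-608/165
seg 2: a=-4, c=M2/2=169/55, d=(M3−M2)/(6·1)=-169/165, b=Δ2−h2·(2M2+M3)/6=1147/165
t_q=1/4 → seg 0, τ=1/4; S=-1+-686/165·τ+0·τ²+26/165·τ³=-717/352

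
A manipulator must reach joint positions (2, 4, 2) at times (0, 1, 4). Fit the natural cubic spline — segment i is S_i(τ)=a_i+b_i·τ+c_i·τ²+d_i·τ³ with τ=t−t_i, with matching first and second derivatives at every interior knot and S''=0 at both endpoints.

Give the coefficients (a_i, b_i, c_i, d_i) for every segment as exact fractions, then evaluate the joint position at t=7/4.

Δ: Δ0=2, Δ1=-2/3
row 1: diag=8, rhs=-16; c'=3/8, d'=-2
back: M1=-2
M: M0=0, M1=-2, M2=0
seg 0: a=2, c=M0/2=0, d=(M1−M0)/(6·1)=-1/3, b=Δ0−h0·(2M0+M1)/6=7/3
seg 1: a=4, c=M1/2=-1, d=(M2−M1)/(6·3)=1/9, b=Δ1−h1·(2M1+M2)/6=4/3
t_q=7/4 → seg 1, τ=3/4; S=4+4/3·τ+-1·τ²+1/9·τ³=287/64

  seg 0: a=2 b=7/3 c=0 d=-1/3
  seg 1: a=4 b=4/3 c=-1 d=1/9
S(7/4) = 287/64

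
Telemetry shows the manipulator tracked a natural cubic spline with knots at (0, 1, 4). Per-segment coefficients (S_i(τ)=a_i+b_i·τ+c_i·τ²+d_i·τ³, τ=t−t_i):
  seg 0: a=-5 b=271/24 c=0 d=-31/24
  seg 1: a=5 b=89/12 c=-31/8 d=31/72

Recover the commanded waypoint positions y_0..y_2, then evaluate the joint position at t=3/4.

y_0 = S_0(0) = a_0 = -5
y_1 = S_1(0) = a_1 = 5
y_2 = S_1(3) = 4
t_q=3/4 is in segment 0 (τ=3/4); S_0(τ)=1497/512

y_0=-5 y_1=5 y_2=4
S(3/4) = 1497/512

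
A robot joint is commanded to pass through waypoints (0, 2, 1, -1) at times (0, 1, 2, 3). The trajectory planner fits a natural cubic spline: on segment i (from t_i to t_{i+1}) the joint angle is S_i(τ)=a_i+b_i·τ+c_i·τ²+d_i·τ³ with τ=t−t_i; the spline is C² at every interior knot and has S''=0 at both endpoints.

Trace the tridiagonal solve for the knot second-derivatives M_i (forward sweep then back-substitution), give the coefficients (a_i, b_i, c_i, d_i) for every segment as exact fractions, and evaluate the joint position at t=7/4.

Δ: Δ0=2, Δ1=-1, Δ2=-2
row 1: diag=4, rhs=-18; c'=1/4, d'=-9/2
row 2: denom=4−1·1/4=15/4; d'=(-6−1·-9/2)/(15/4)=-2/5
back: M2=-2/5
back: M1=-9/2−1/4·-2/5=-22/5
M: M0=0, M1=-22/5, M2=-2/5, M3=0
seg 0: a=0, c=M0/2=0, d=(M1−M0)/(6·1)=-11/15, b=Δ0−h0·(2M0+M1)/6=41/15
seg 1: a=2, c=M1/2=-11/5, d=(M2−M1)/(6·1)=2/3, b=Δ1−h1·(2M1+M2)/6=8/15
seg 2: a=1, c=M2/2=-1/5, d=(M3−M2)/(6·1)=1/15, b=Δ2−h2·(2M2+M3)/6=-28/15
t_q=7/4 → seg 1, τ=3/4; S=2+8/15·τ+-11/5·τ²+2/3·τ³=231/160

  seg 0: a=0 b=41/15 c=0 d=-11/15
  seg 1: a=2 b=8/15 c=-11/5 d=2/3
  seg 2: a=1 b=-28/15 c=-1/5 d=1/15
S(7/4) = 231/160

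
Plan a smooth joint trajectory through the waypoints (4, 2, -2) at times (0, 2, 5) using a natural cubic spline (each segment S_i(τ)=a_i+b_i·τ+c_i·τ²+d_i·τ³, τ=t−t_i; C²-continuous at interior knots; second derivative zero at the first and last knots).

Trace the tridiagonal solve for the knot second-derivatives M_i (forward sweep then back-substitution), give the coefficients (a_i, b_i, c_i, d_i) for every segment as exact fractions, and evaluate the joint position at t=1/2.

  seg 0: a=4 b=-14/15 c=0 d=-1/60
  seg 1: a=2 b=-17/15 c=-1/10 d=1/90
S(1/2) = 113/32

Δ: Δ0=-1, Δ1=-4/3
row 1: diag=10, rhs=-2; c'=3/10, d'=-1/5
back: M1=-1/5
M: M0=0, M1=-1/5, M2=0
seg 0: a=4, c=M0/2=0, d=(M1−M0)/(6·2)=-1/60, b=Δ0−h0·(2M0+M1)/6=-14/15
seg 1: a=2, c=M1/2=-1/10, d=(M2−M1)/(6·3)=1/90, b=Δ1−h1·(2M1+M2)/6=-17/15
t_q=1/2 → seg 0, τ=1/2; S=4+-14/15·τ+0·τ²+-1/60·τ³=113/32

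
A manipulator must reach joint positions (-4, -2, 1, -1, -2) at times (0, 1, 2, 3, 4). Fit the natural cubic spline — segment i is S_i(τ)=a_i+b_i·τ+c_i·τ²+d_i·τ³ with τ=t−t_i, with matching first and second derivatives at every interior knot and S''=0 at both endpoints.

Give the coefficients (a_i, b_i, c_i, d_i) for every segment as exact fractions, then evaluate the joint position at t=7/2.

Δ: Δ0=2, Δ1=3, Δ2=-2, Δ3=-1
row 1: diag=4, rhs=6; c'=1/4, d'=3/2
row 2: denom=4−1·1/4=15/4; d'=(-30−1·3/2)/(15/4)=-42/5
row 3: denom=4−1·4/15=56/15; d'=(6−1·-42/5)/(56/15)=27/7
back: M3=27/7
back: M2=-42/5−4/15·27/7=-66/7
back: M1=3/2−1/4·-66/7=27/7
M: M0=0, M1=27/7, M2=-66/7, M3=27/7, M4=0
seg 0: a=-4, c=M0/2=0, d=(M1−M0)/(6·1)=9/14, b=Δ0−h0·(2M0+M1)/6=19/14
seg 1: a=-2, c=M1/2=27/14, d=(M2−M1)/(6·1)=-31/14, b=Δ1−h1·(2M1+M2)/6=23/7
seg 2: a=1, c=M2/2=-33/7, d=(M3−M2)/(6·1)=31/14, b=Δ2−h2·(2M2+M3)/6=1/2
seg 3: a=-1, c=M3/2=27/14, d=(M4−M3)/(6·1)=-9/14, b=Δ3−h3·(2M3+M4)/6=-16/7
t_q=7/2 → seg 3, τ=1/2; S=-1+-16/7·τ+27/14·τ²+-9/14·τ³=-195/112

  seg 0: a=-4 b=19/14 c=0 d=9/14
  seg 1: a=-2 b=23/7 c=27/14 d=-31/14
  seg 2: a=1 b=1/2 c=-33/7 d=31/14
  seg 3: a=-1 b=-16/7 c=27/14 d=-9/14
S(7/2) = -195/112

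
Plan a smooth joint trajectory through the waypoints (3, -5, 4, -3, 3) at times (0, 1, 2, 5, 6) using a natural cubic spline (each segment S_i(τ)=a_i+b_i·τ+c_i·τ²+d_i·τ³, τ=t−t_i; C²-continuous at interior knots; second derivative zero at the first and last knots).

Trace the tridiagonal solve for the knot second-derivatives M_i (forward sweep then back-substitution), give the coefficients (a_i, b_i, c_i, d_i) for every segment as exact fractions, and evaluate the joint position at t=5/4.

Δ: Δ0=-8, Δ1=9, Δ2=-7/3, Δ3=6
row 1: diag=4, rhs=102; c'=1/4, d'=51/2
row 2: denom=8−1·1/4=31/4; d'=(-68−1·51/2)/(31/4)=-374/31
row 3: denom=8−3·12/31=212/31; d'=(50−3·-374/31)/(212/31)=668/53
back: M3=668/53
back: M2=-374/31−12/31·668/53=-898/53
back: M1=51/2−1/4·-898/53=1576/53
M: M0=0, M1=1576/53, M2=-898/53, M3=668/53, M4=0
seg 0: a=3, c=M0/2=0, d=(M1−M0)/(6·1)=788/159, b=Δ0−h0·(2M0+M1)/6=-2060/159
seg 1: a=-5, c=M1/2=788/53, d=(M2−M1)/(6·1)=-1237/159, b=Δ1−h1·(2M1+M2)/6=304/159
seg 2: a=4, c=M2/2=-449/53, d=(M3−M2)/(6·3)=87/53, b=Δ2−h2·(2M2+M3)/6=1321/159
seg 3: a=-3, c=M3/2=334/53, d=(M4−M3)/(6·1)=-334/159, b=Δ3−h3·(2M3+M4)/6=286/159
t_q=5/4 → seg 1, τ=1/4; S=-5+304/159·τ+788/53·τ²+-1237/159·τ³=-12599/3392

  seg 0: a=3 b=-2060/159 c=0 d=788/159
  seg 1: a=-5 b=304/159 c=788/53 d=-1237/159
  seg 2: a=4 b=1321/159 c=-449/53 d=87/53
  seg 3: a=-3 b=286/159 c=334/53 d=-334/159
S(5/4) = -12599/3392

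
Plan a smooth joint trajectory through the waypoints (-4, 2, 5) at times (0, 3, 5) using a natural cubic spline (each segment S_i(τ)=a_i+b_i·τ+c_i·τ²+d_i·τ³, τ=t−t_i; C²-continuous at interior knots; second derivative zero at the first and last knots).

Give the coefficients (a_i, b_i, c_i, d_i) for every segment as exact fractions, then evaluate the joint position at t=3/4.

  seg 0: a=-4 b=43/20 c=0 d=-1/60
  seg 1: a=2 b=17/10 c=-3/20 d=1/40
S(3/4) = -613/256

Δ: Δ0=2, Δ1=3/2
row 1: diag=10, rhs=-3; c'=1/5, d'=-3/10
back: M1=-3/10
M: M0=0, M1=-3/10, M2=0
seg 0: a=-4, c=M0/2=0, d=(M1−M0)/(6·3)=-1/60, b=Δ0−h0·(2M0+M1)/6=43/20
seg 1: a=2, c=M1/2=-3/20, d=(M2−M1)/(6·2)=1/40, b=Δ1−h1·(2M1+M2)/6=17/10
t_q=3/4 → seg 0, τ=3/4; S=-4+43/20·τ+0·τ²+-1/60·τ³=-613/256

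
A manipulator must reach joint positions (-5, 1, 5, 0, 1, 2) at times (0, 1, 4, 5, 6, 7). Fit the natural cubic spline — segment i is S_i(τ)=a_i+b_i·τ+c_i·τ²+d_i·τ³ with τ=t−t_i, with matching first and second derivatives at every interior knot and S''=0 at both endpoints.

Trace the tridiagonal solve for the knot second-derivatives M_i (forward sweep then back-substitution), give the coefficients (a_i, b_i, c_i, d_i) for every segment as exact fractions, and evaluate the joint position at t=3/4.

  seg 0: a=-5 b=14827/2379 c=0 d=-553/2379
  seg 1: a=1 b=13168/2379 c=-553/793 d=-1673/7137
  seg 2: a=5 b=-911/183 c=-2226/793 d=6626/2379
  seg 3: a=0 b=-5321/2379 c=4400/793 d=-5500/2379
  seg 4: a=1 b=4579/2379 c=-1100/793 d=1100/2379
S(3/4) = -21505/50752

Δ: Δ0=6, Δ1=4/3, Δ2=-5, Δ3=1, Δ4=1
row 1: diag=8, rhs=-28; c'=3/8, d'=-7/2
row 2: denom=8−3·3/8=55/8; d'=(-38−3·-7/2)/(55/8)=-4
row 3: denom=4−1·8/55=212/55; d'=(36−1·-4)/(212/55)=550/53
row 4: denom=4−1·55/212=793/212; d'=(0−1·550/53)/(793/212)=-2200/793
back: M4=-2200/793
back: M3=550/53−55/212·-2200/793=8800/793
back: M2=-4−8/55·8800/793=-4452/793
back: M1=-7/2−3/8·-4452/793=-1106/793
M: M0=0, M1=-1106/793, M2=-4452/793, M3=8800/793, M4=-2200/793, M5=0
seg 0: a=-5, c=M0/2=0, d=(M1−M0)/(6·1)=-553/2379, b=Δ0−h0·(2M0+M1)/6=14827/2379
seg 1: a=1, c=M1/2=-553/793, d=(M2−M1)/(6·3)=-1673/7137, b=Δ1−h1·(2M1+M2)/6=13168/2379
seg 2: a=5, c=M2/2=-2226/793, d=(M3−M2)/(6·1)=6626/2379, b=Δ2−h2·(2M2+M3)/6=-911/183
seg 3: a=0, c=M3/2=4400/793, d=(M4−M3)/(6·1)=-5500/2379, b=Δ3−h3·(2M3+M4)/6=-5321/2379
seg 4: a=1, c=M4/2=-1100/793, d=(M5−M4)/(6·1)=1100/2379, b=Δ4−h4·(2M4+M5)/6=4579/2379
t_q=3/4 → seg 0, τ=3/4; S=-5+14827/2379·τ+0·τ²+-553/2379·τ³=-21505/50752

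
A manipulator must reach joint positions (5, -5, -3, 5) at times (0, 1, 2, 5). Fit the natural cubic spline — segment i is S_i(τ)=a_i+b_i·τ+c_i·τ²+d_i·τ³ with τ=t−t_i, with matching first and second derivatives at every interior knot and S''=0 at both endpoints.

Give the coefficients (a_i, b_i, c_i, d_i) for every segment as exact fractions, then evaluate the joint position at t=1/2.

Δ: Δ0=-10, Δ1=2, Δ2=8/3
row 1: diag=4, rhs=72; c'=1/4, d'=18
row 2: denom=8−1·1/4=31/4; d'=(4−1·18)/(31/4)=-56/31
back: M2=-56/31
back: M1=18−1/4·-56/31=572/31
M: M0=0, M1=572/31, M2=-56/31, M3=0
seg 0: a=5, c=M0/2=0, d=(M1−M0)/(6·1)=286/93, b=Δ0−h0·(2M0+M1)/6=-1216/93
seg 1: a=-5, c=M1/2=286/31, d=(M2−M1)/(6·1)=-314/93, b=Δ1−h1·(2M1+M2)/6=-358/93
seg 2: a=-3, c=M2/2=-28/31, d=(M3−M2)/(6·3)=28/279, b=Δ2−h2·(2M2+M3)/6=416/93
t_q=1/2 → seg 0, τ=1/2; S=5+-1216/93·τ+0·τ²+286/93·τ³=-143/124

  seg 0: a=5 b=-1216/93 c=0 d=286/93
  seg 1: a=-5 b=-358/93 c=286/31 d=-314/93
  seg 2: a=-3 b=416/93 c=-28/31 d=28/279
S(1/2) = -143/124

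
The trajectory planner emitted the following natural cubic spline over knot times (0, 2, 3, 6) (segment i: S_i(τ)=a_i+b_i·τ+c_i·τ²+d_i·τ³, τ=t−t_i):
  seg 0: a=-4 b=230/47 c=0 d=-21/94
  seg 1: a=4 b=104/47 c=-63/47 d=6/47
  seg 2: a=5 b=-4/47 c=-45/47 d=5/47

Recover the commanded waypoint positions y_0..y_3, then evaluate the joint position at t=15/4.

y_0 = S_0(0) = a_0 = -4
y_1 = S_1(0) = a_1 = 4
y_2 = S_2(0) = a_2 = 5
y_3 = S_2(3) = -1
t_q=15/4 is in segment 2 (τ=3/4); S_2(τ)=13363/3008

y_0=-4 y_1=4 y_2=5 y_3=-1
S(15/4) = 13363/3008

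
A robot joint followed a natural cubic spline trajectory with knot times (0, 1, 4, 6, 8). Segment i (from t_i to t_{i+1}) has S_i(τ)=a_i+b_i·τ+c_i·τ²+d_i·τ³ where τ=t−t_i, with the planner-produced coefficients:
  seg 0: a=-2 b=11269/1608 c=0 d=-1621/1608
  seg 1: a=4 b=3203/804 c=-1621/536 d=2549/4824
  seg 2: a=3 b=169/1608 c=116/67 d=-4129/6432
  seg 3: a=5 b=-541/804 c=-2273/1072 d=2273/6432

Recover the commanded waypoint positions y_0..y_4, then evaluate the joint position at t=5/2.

y_0 = S_0(0) = a_0 = -2
y_1 = S_1(0) = a_1 = 4
y_2 = S_2(0) = a_2 = 3
y_3 = S_3(0) = a_3 = 5
y_4 = S_3(2) = -2
t_q=5/2 is in segment 1 (τ=3/2); S_1(τ)=21245/4288

y_0=-2 y_1=4 y_2=3 y_3=5 y_4=-2
S(5/2) = 21245/4288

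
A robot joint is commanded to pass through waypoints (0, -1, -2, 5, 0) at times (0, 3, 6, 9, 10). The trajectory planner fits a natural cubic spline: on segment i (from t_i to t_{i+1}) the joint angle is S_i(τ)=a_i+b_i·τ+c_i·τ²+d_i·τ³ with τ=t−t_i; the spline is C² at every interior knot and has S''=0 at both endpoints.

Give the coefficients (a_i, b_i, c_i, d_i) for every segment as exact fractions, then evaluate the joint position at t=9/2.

  seg 0: a=0 b=11/162 c=0 d=-65/1458
  seg 1: a=-1 b=-92/81 c=-65/162 d=325/1458
  seg 2: a=-2 b=401/162 c=130/81 d=-803/1458
  seg 3: a=5 b=-224/81 c=-181/54 d=181/162
S(9/2) = -137/48

Δ: Δ0=-1/3, Δ1=-1/3, Δ2=7/3, Δ3=-5
row 1: diag=12, rhs=0; c'=1/4, d'=0
row 2: denom=12−3·1/4=45/4; d'=(16−3·0)/(45/4)=64/45
row 3: denom=8−3·4/15=36/5; d'=(-44−3·64/45)/(36/5)=-181/27
back: M3=-181/27
back: M2=64/45−4/15·-181/27=260/81
back: M1=0−1/4·260/81=-65/81
M: M0=0, M1=-65/81, M2=260/81, M3=-181/27, M4=0
seg 0: a=0, c=M0/2=0, d=(M1−M0)/(6·3)=-65/1458, b=Δ0−h0·(2M0+M1)/6=11/162
seg 1: a=-1, c=M1/2=-65/162, d=(M2−M1)/(6·3)=325/1458, b=Δ1−h1·(2M1+M2)/6=-92/81
seg 2: a=-2, c=M2/2=130/81, d=(M3−M2)/(6·3)=-803/1458, b=Δ2−h2·(2M2+M3)/6=401/162
seg 3: a=5, c=M3/2=-181/54, d=(M4−M3)/(6·1)=181/162, b=Δ3−h3·(2M3+M4)/6=-224/81
t_q=9/2 → seg 1, τ=3/2; S=-1+-92/81·τ+-65/162·τ²+325/1458·τ³=-137/48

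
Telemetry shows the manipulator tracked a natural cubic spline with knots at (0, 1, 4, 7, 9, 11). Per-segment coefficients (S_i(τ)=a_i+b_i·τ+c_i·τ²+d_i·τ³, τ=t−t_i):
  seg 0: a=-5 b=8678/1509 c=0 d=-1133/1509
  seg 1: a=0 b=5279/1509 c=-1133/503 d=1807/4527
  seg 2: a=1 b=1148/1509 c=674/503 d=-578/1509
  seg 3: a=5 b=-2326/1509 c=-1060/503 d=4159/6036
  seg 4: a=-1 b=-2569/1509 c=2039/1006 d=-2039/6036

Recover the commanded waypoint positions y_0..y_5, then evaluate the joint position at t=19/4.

y_0=-5 y_1=0 y_2=1 y_3=5 y_4=-1 y_5=1
S(19/4) = 34811/16096

y_0 = S_0(0) = a_0 = -5
y_1 = S_1(0) = a_1 = 0
y_2 = S_2(0) = a_2 = 1
y_3 = S_3(0) = a_3 = 5
y_4 = S_4(0) = a_4 = -1
y_5 = S_4(2) = 1
t_q=19/4 is in segment 2 (τ=3/4); S_2(τ)=34811/16096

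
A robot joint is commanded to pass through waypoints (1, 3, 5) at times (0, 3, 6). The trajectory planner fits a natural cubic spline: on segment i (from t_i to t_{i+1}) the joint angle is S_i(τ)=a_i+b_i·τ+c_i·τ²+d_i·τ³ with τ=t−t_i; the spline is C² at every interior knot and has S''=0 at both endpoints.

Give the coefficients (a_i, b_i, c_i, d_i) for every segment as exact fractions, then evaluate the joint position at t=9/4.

Δ: Δ0=2/3, Δ1=2/3
row 1: diag=12, rhs=0; c'=1/4, d'=0
back: M1=0
M: M0=0, M1=0, M2=0
seg 0: a=1, c=M0/2=0, d=(M1−M0)/(6·3)=0, b=Δ0−h0·(2M0+M1)/6=2/3
seg 1: a=3, c=M1/2=0, d=(M2−M1)/(6·3)=0, b=Δ1−h1·(2M1+M2)/6=2/3
t_q=9/4 → seg 0, τ=9/4; S=1+2/3·τ+0·τ²+0·τ³=5/2

  seg 0: a=1 b=2/3 c=0 d=0
  seg 1: a=3 b=2/3 c=0 d=0
S(9/4) = 5/2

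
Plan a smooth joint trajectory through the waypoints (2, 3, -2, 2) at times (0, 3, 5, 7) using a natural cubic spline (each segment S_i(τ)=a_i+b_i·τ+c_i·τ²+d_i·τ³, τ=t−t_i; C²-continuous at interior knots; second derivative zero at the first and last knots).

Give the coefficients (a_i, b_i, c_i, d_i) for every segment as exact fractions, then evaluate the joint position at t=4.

Δ: Δ0=1/3, Δ1=-5/2, Δ2=2
row 1: diag=10, rhs=-17; c'=1/5, d'=-17/10
row 2: denom=8−2·1/5=38/5; d'=(27−2·-17/10)/(38/5)=4
back: M2=4
back: M1=-17/10−1/5·4=-5/2
M: M0=0, M1=-5/2, M2=4, M3=0
seg 0: a=2, c=M0/2=0, d=(M1−M0)/(6·3)=-5/36, b=Δ0−h0·(2M0+M1)/6=19/12
seg 1: a=3, c=M1/2=-5/4, d=(M2−M1)/(6·2)=13/24, b=Δ1−h1·(2M1+M2)/6=-13/6
seg 2: a=-2, c=M2/2=2, d=(M3−M2)/(6·2)=-1/3, b=Δ2−h2·(2M2+M3)/6=-2/3
t_q=4 → seg 1, τ=1; S=3+-13/6·τ+-5/4·τ²+13/24·τ³=1/8

  seg 0: a=2 b=19/12 c=0 d=-5/36
  seg 1: a=3 b=-13/6 c=-5/4 d=13/24
  seg 2: a=-2 b=-2/3 c=2 d=-1/3
S(4) = 1/8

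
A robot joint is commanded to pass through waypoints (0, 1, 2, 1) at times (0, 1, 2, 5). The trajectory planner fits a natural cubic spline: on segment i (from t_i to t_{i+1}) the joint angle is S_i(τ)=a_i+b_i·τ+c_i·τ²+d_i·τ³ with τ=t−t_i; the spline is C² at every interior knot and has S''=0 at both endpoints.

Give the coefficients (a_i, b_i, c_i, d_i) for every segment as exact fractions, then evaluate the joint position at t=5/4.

  seg 0: a=0 b=89/93 c=0 d=4/93
  seg 1: a=1 b=101/93 c=4/31 d=-20/93
  seg 2: a=2 b=65/93 c=-16/31 d=16/279
S(5/4) = 633/496

Δ: Δ0=1, Δ1=1, Δ2=-1/3
row 1: diag=4, rhs=0; c'=1/4, d'=0
row 2: denom=8−1·1/4=31/4; d'=(-8−1·0)/(31/4)=-32/31
back: M2=-32/31
back: M1=0−1/4·-32/31=8/31
M: M0=0, M1=8/31, M2=-32/31, M3=0
seg 0: a=0, c=M0/2=0, d=(M1−M0)/(6·1)=4/93, b=Δ0−h0·(2M0+M1)/6=89/93
seg 1: a=1, c=M1/2=4/31, d=(M2−M1)/(6·1)=-20/93, b=Δ1−h1·(2M1+M2)/6=101/93
seg 2: a=2, c=M2/2=-16/31, d=(M3−M2)/(6·3)=16/279, b=Δ2−h2·(2M2+M3)/6=65/93
t_q=5/4 → seg 1, τ=1/4; S=1+101/93·τ+4/31·τ²+-20/93·τ³=633/496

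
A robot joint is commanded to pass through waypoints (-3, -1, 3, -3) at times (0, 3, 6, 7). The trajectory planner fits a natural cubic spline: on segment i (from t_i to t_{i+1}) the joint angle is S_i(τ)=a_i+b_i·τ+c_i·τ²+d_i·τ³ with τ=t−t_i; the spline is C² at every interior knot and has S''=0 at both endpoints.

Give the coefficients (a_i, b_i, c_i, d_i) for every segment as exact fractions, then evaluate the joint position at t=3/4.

  seg 0: a=-3 b=-8/29 c=0 d=82/783
  seg 1: a=-1 b=74/29 c=82/87 d=-352/783
  seg 2: a=3 b=-114/29 c=-90/29 d=30/29
S(3/4) = -2935/928

Δ: Δ0=2/3, Δ1=4/3, Δ2=-6
row 1: diag=12, rhs=4; c'=1/4, d'=1/3
row 2: denom=8−3·1/4=29/4; d'=(-44−3·1/3)/(29/4)=-180/29
back: M2=-180/29
back: M1=1/3−1/4·-180/29=164/87
M: M0=0, M1=164/87, M2=-180/29, M3=0
seg 0: a=-3, c=M0/2=0, d=(M1−M0)/(6·3)=82/783, b=Δ0−h0·(2M0+M1)/6=-8/29
seg 1: a=-1, c=M1/2=82/87, d=(M2−M1)/(6·3)=-352/783, b=Δ1−h1·(2M1+M2)/6=74/29
seg 2: a=3, c=M2/2=-90/29, d=(M3−M2)/(6·1)=30/29, b=Δ2−h2·(2M2+M3)/6=-114/29
t_q=3/4 → seg 0, τ=3/4; S=-3+-8/29·τ+0·τ²+82/783·τ³=-2935/928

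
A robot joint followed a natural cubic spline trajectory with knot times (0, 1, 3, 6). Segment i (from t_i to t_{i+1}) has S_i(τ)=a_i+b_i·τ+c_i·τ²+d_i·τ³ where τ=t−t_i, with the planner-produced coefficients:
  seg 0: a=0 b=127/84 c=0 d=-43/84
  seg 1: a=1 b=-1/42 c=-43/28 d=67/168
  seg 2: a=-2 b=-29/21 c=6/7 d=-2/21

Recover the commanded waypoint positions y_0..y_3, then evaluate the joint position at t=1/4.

y_0 = S_0(0) = a_0 = 0
y_1 = S_1(0) = a_1 = 1
y_2 = S_2(0) = a_2 = -2
y_3 = S_2(3) = -1
t_q=1/4 is in segment 0 (τ=1/4); S_0(τ)=663/1792

y_0=0 y_1=1 y_2=-2 y_3=-1
S(1/4) = 663/1792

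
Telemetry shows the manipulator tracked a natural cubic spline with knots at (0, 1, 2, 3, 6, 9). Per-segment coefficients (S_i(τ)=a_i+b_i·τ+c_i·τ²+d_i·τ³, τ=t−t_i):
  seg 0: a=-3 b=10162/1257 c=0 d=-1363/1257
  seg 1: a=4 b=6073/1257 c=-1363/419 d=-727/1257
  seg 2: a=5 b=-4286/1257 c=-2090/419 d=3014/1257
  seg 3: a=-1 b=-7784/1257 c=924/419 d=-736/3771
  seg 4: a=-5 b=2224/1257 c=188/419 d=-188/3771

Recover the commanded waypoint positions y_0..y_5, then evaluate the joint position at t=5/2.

y_0=-3 y_1=4 y_2=5 y_3=-1 y_4=-5 y_5=3
S(5/2) = 3935/1676

y_0 = S_0(0) = a_0 = -3
y_1 = S_1(0) = a_1 = 4
y_2 = S_2(0) = a_2 = 5
y_3 = S_3(0) = a_3 = -1
y_4 = S_4(0) = a_4 = -5
y_5 = S_4(3) = 3
t_q=5/2 is in segment 2 (τ=1/2); S_2(τ)=3935/1676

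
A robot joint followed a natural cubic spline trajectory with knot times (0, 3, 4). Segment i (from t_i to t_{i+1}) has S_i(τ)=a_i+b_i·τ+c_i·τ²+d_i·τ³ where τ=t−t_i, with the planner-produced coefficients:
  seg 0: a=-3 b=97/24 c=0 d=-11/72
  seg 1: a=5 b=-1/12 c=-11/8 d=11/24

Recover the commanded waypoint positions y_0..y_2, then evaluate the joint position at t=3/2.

y_0=-3 y_1=5 y_2=4
S(3/2) = 163/64

y_0 = S_0(0) = a_0 = -3
y_1 = S_1(0) = a_1 = 5
y_2 = S_1(1) = 4
t_q=3/2 is in segment 0 (τ=3/2); S_0(τ)=163/64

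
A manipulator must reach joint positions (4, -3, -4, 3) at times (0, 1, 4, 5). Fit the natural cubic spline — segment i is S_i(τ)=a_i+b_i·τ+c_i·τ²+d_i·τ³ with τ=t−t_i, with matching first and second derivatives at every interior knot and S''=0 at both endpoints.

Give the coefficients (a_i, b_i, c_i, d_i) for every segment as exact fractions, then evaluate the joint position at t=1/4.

  seg 0: a=4 b=-1249/165 c=0 d=94/165
  seg 1: a=-3 b=-967/165 c=94/55 d=2/45
  seg 2: a=-4 b=923/165 c=116/55 d=-116/165
S(1/4) = 745/352

Δ: Δ0=-7, Δ1=-1/3, Δ2=7
row 1: diag=8, rhs=40; c'=3/8, d'=5
row 2: denom=8−3·3/8=55/8; d'=(44−3·5)/(55/8)=232/55
back: M2=232/55
back: M1=5−3/8·232/55=188/55
M: M0=0, M1=188/55, M2=232/55, M3=0
seg 0: a=4, c=M0/2=0, d=(M1−M0)/(6·1)=94/165, b=Δ0−h0·(2M0+M1)/6=-1249/165
seg 1: a=-3, c=M1/2=94/55, d=(M2−M1)/(6·3)=2/45, b=Δ1−h1·(2M1+M2)/6=-967/165
seg 2: a=-4, c=M2/2=116/55, d=(M3−M2)/(6·1)=-116/165, b=Δ2−h2·(2M2+M3)/6=923/165
t_q=1/4 → seg 0, τ=1/4; S=4+-1249/165·τ+0·τ²+94/165·τ³=745/352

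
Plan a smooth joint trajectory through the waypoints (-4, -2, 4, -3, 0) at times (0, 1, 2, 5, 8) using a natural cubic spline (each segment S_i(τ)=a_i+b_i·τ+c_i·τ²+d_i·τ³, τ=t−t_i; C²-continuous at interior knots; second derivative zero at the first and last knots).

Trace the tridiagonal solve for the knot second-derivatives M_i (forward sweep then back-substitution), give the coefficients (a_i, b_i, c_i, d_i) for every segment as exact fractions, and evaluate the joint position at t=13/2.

  seg 0: a=-4 b=107/168 c=0 d=229/168
  seg 1: a=-2 b=397/84 c=229/56 d=-473/168
  seg 2: a=4 b=107/24 c=-61/14 d=1055/1512
  seg 3: a=-3 b=-239/84 c=323/168 d=-323/1512
S(13/2) = -1641/448

Δ: Δ0=2, Δ1=6, Δ2=-7/3, Δ3=1
row 1: diag=4, rhs=24; c'=1/4, d'=6
row 2: denom=8−1·1/4=31/4; d'=(-50−1·6)/(31/4)=-224/31
row 3: denom=12−3·12/31=336/31; d'=(20−3·-224/31)/(336/31)=323/84
back: M3=323/84
back: M2=-224/31−12/31·323/84=-61/7
back: M1=6−1/4·-61/7=229/28
M: M0=0, M1=229/28, M2=-61/7, M3=323/84, M4=0
seg 0: a=-4, c=M0/2=0, d=(M1−M0)/(6·1)=229/168, b=Δ0−h0·(2M0+M1)/6=107/168
seg 1: a=-2, c=M1/2=229/56, d=(M2−M1)/(6·1)=-473/168, b=Δ1−h1·(2M1+M2)/6=397/84
seg 2: a=4, c=M2/2=-61/14, d=(M3−M2)/(6·3)=1055/1512, b=Δ2−h2·(2M2+M3)/6=107/24
seg 3: a=-3, c=M3/2=323/168, d=(M4−M3)/(6·3)=-323/1512, b=Δ3−h3·(2M3+M4)/6=-239/84
t_q=13/2 → seg 3, τ=3/2; S=-3+-239/84·τ+323/168·τ²+-323/1512·τ³=-1641/448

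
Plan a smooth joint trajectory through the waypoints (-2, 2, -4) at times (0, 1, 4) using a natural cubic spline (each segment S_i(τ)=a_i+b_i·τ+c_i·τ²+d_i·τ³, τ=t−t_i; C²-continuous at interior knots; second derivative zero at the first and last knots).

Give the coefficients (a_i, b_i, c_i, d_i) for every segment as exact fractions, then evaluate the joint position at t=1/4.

  seg 0: a=-2 b=19/4 c=0 d=-3/4
  seg 1: a=2 b=5/2 c=-9/4 d=1/4
S(1/4) = -211/256

Δ: Δ0=4, Δ1=-2
row 1: diag=8, rhs=-36; c'=3/8, d'=-9/2
back: M1=-9/2
M: M0=0, M1=-9/2, M2=0
seg 0: a=-2, c=M0/2=0, d=(M1−M0)/(6·1)=-3/4, b=Δ0−h0·(2M0+M1)/6=19/4
seg 1: a=2, c=M1/2=-9/4, d=(M2−M1)/(6·3)=1/4, b=Δ1−h1·(2M1+M2)/6=5/2
t_q=1/4 → seg 0, τ=1/4; S=-2+19/4·τ+0·τ²+-3/4·τ³=-211/256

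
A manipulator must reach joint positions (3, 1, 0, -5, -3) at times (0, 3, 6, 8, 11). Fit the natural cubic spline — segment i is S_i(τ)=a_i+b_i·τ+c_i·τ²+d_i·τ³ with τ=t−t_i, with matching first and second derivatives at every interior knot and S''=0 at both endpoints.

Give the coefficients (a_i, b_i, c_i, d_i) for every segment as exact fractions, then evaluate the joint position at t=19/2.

  seg 0: a=3 b=-176/177 c=0 d=58/1593
  seg 1: a=1 b=-2/177 c=58/177 d=-77/531
  seg 2: a=0 b=-347/177 c=-173/177 d=167/472
  seg 3: a=-5 b=-575/354 c=811/708 d=-811/6372
S(19/2) = -9985/1888

Δ: Δ0=-2/3, Δ1=-1/3, Δ2=-5/2, Δ3=2/3
row 1: diag=12, rhs=2; c'=1/4, d'=1/6
row 2: denom=10−3·1/4=37/4; d'=(-13−3·1/6)/(37/4)=-54/37
row 3: denom=10−2·8/37=354/37; d'=(19−2·-54/37)/(354/37)=811/354
back: M3=811/354
back: M2=-54/37−8/37·811/354=-346/177
back: M1=1/6−1/4·-346/177=116/177
M: M0=0, M1=116/177, M2=-346/177, M3=811/354, M4=0
seg 0: a=3, c=M0/2=0, d=(M1−M0)/(6·3)=58/1593, b=Δ0−h0·(2M0+M1)/6=-176/177
seg 1: a=1, c=M1/2=58/177, d=(M2−M1)/(6·3)=-77/531, b=Δ1−h1·(2M1+M2)/6=-2/177
seg 2: a=0, c=M2/2=-173/177, d=(M3−M2)/(6·2)=167/472, b=Δ2−h2·(2M2+M3)/6=-347/177
seg 3: a=-5, c=M3/2=811/708, d=(M4−M3)/(6·3)=-811/6372, b=Δ3−h3·(2M3+M4)/6=-575/354
t_q=19/2 → seg 3, τ=3/2; S=-5+-575/354·τ+811/708·τ²+-811/6372·τ³=-9985/1888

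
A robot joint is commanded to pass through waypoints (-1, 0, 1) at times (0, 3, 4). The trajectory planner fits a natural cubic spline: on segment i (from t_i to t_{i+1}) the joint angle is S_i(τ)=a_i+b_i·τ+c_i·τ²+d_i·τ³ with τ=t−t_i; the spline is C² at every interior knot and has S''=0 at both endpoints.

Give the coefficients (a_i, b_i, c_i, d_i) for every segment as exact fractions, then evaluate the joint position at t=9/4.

Δ: Δ0=1/3, Δ1=1
row 1: diag=8, rhs=4; c'=1/8, d'=1/2
back: M1=1/2
M: M0=0, M1=1/2, M2=0
seg 0: a=-1, c=M0/2=0, d=(M1−M0)/(6·3)=1/36, b=Δ0−h0·(2M0+M1)/6=1/12
seg 1: a=0, c=M1/2=1/4, d=(M2−M1)/(6·1)=-1/12, b=Δ1−h1·(2M1+M2)/6=5/6
t_q=9/4 → seg 0, τ=9/4; S=-1+1/12·τ+0·τ²+1/36·τ³=-127/256

  seg 0: a=-1 b=1/12 c=0 d=1/36
  seg 1: a=0 b=5/6 c=1/4 d=-1/12
S(9/4) = -127/256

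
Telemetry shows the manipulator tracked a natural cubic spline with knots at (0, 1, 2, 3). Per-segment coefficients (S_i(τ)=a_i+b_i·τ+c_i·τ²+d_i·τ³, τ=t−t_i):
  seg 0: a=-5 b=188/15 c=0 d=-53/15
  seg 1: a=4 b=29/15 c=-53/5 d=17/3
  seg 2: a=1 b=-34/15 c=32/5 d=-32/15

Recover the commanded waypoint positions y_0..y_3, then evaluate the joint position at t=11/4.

y_0=-5 y_1=4 y_2=1 y_3=3
S(11/4) = 2

y_0 = S_0(0) = a_0 = -5
y_1 = S_1(0) = a_1 = 4
y_2 = S_2(0) = a_2 = 1
y_3 = S_2(1) = 3
t_q=11/4 is in segment 2 (τ=3/4); S_2(τ)=2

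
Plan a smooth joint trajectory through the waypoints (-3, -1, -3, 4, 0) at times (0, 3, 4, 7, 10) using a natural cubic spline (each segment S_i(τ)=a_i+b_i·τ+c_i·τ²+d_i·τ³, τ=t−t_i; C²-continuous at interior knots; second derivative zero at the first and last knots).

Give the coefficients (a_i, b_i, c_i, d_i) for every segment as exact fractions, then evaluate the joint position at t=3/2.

Δ: Δ0=2/3, Δ1=-2, Δ2=7/3, Δ3=-4/3
row 1: diag=8, rhs=-16; c'=1/8, d'=-2
row 2: denom=8−1·1/8=63/8; d'=(26−1·-2)/(63/8)=32/9
row 3: denom=12−3·8/21=76/7; d'=(-22−3·32/9)/(76/7)=-343/114
back: M3=-343/114
back: M2=32/9−8/21·-343/114=268/57
back: M1=-2−1/8·268/57=-295/114
M: M0=0, M1=-295/114, M2=268/57, M3=-343/114, M4=0
seg 0: a=-3, c=M0/2=0, d=(M1−M0)/(6·3)=-295/2052, b=Δ0−h0·(2M0+M1)/6=149/76
seg 1: a=-1, c=M1/2=-295/228, d=(M2−M1)/(6·1)=277/228, b=Δ1−h1·(2M1+M2)/6=-73/38
seg 2: a=-3, c=M2/2=134/57, d=(M3−M2)/(6·3)=-293/684, b=Δ2−h2·(2M2+M3)/6=-197/228
seg 3: a=4, c=M3/2=-343/228, d=(M4−M3)/(6·3)=343/2052, b=Δ3−h3·(2M3+M4)/6=191/114
t_q=3/2 → seg 0, τ=3/2; S=-3+149/76·τ+0·τ²+-295/2052·τ³=-331/608

  seg 0: a=-3 b=149/76 c=0 d=-295/2052
  seg 1: a=-1 b=-73/38 c=-295/228 d=277/228
  seg 2: a=-3 b=-197/228 c=134/57 d=-293/684
  seg 3: a=4 b=191/114 c=-343/228 d=343/2052
S(3/2) = -331/608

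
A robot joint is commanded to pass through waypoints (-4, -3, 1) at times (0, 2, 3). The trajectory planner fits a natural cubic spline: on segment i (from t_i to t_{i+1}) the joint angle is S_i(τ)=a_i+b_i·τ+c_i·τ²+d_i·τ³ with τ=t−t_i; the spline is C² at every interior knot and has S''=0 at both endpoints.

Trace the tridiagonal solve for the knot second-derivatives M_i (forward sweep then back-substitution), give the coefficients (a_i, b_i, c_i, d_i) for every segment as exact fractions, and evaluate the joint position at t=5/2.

  seg 0: a=-4 b=-2/3 c=0 d=7/24
  seg 1: a=-3 b=17/6 c=7/4 d=-7/12
S(5/2) = -39/32

Δ: Δ0=1/2, Δ1=4
row 1: diag=6, rhs=21; c'=1/6, d'=7/2
back: M1=7/2
M: M0=0, M1=7/2, M2=0
seg 0: a=-4, c=M0/2=0, d=(M1−M0)/(6·2)=7/24, b=Δ0−h0·(2M0+M1)/6=-2/3
seg 1: a=-3, c=M1/2=7/4, d=(M2−M1)/(6·1)=-7/12, b=Δ1−h1·(2M1+M2)/6=17/6
t_q=5/2 → seg 1, τ=1/2; S=-3+17/6·τ+7/4·τ²+-7/12·τ³=-39/32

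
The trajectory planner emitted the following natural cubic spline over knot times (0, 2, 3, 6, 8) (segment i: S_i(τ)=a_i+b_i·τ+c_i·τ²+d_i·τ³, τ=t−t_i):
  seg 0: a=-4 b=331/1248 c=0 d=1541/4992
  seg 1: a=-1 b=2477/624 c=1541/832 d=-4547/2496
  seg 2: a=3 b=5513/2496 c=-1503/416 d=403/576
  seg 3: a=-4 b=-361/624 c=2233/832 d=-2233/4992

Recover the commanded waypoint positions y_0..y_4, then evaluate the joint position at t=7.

y_0 = S_0(0) = a_0 = -4
y_1 = S_1(0) = a_1 = -1
y_2 = S_2(0) = a_2 = 3
y_3 = S_3(0) = a_3 = -4
y_4 = S_3(2) = 2
t_q=7 is in segment 3 (τ=1); S_3(τ)=-3897/1664

y_0=-4 y_1=-1 y_2=3 y_3=-4 y_4=2
S(7) = -3897/1664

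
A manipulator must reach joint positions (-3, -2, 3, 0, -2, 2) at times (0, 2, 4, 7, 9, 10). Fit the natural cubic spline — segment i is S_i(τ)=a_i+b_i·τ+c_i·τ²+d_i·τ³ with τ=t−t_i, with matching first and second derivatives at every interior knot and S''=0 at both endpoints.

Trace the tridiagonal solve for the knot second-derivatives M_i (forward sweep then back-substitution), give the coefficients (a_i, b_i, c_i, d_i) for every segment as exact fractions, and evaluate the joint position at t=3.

Δ: Δ0=1/2, Δ1=5/2, Δ2=-1, Δ3=-1, Δ4=4
row 1: diag=8, rhs=12; c'=1/4, d'=3/2
row 2: denom=10−2·1/4=19/2; d'=(-21−2·3/2)/(19/2)=-48/19
row 3: denom=10−3·6/19=172/19; d'=(0−3·-48/19)/(172/19)=36/43
row 4: denom=6−2·19/86=239/43; d'=(30−2·36/43)/(239/43)=1218/239
back: M4=1218/239
back: M3=36/43−19/86·1218/239=-69/239
back: M2=-48/19−6/19·-69/239=-582/239
back: M1=3/2−1/4·-582/239=504/239
M: M0=0, M1=504/239, M2=-582/239, M3=-69/239, M4=1218/239, M5=0
seg 0: a=-3, c=M0/2=0, d=(M1−M0)/(6·2)=42/239, b=Δ0−h0·(2M0+M1)/6=-97/478
seg 1: a=-2, c=M1/2=252/239, d=(M2−M1)/(6·2)=-181/478, b=Δ1−h1·(2M1+M2)/6=911/478
seg 2: a=3, c=M2/2=-291/239, d=(M3−M2)/(6·3)=57/478, b=Δ2−h2·(2M2+M3)/6=755/478
seg 3: a=0, c=M3/2=-69/478, d=(M4−M3)/(6·2)=429/956, b=Δ3−h3·(2M3+M4)/6=-599/239
seg 4: a=-2, c=M4/2=609/239, d=(M5−M4)/(6·1)=-203/239, b=Δ4−h4·(2M4+M5)/6=550/239
t_q=3 → seg 1, τ=1; S=-2+911/478·τ+252/239·τ²+-181/478·τ³=139/239

  seg 0: a=-3 b=-97/478 c=0 d=42/239
  seg 1: a=-2 b=911/478 c=252/239 d=-181/478
  seg 2: a=3 b=755/478 c=-291/239 d=57/478
  seg 3: a=0 b=-599/239 c=-69/478 d=429/956
  seg 4: a=-2 b=550/239 c=609/239 d=-203/239
S(3) = 139/239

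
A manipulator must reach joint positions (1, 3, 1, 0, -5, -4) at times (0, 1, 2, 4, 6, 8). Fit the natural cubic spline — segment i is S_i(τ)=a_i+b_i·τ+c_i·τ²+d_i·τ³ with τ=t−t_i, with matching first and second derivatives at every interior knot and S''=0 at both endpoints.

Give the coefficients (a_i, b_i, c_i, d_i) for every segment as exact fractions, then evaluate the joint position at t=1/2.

  seg 0: a=1 b=1975/626 c=0 d=-723/626
  seg 1: a=3 b=-97/313 c=-2169/626 d=1111/626
  seg 2: a=1 b=-1199/626 c=582/313 d=-721/1252
  seg 3: a=0 b=-869/626 c=-999/626 d=651/1252
  seg 4: a=-5 b=-959/626 c=477/313 d=-159/626
S(1/2) = 12185/5008

Δ: Δ0=2, Δ1=-2, Δ2=-1/2, Δ3=-5/2, Δ4=1/2
row 1: diag=4, rhs=-24; c'=1/4, d'=-6
row 2: denom=6−1·1/4=23/4; d'=(9−1·-6)/(23/4)=60/23
row 3: denom=8−2·8/23=168/23; d'=(-12−2·60/23)/(168/23)=-33/14
row 4: denom=8−2·23/84=313/42; d'=(18−2·-33/14)/(313/42)=954/313
back: M4=954/313
back: M3=-33/14−23/84·954/313=-999/313
back: M2=60/23−8/23·-999/313=1164/313
back: M1=-6−1/4·1164/313=-2169/313
M: M0=0, M1=-2169/313, M2=1164/313, M3=-999/313, M4=954/313, M5=0
seg 0: a=1, c=M0/2=0, d=(M1−M0)/(6·1)=-723/626, b=Δ0−h0·(2M0+M1)/6=1975/626
seg 1: a=3, c=M1/2=-2169/626, d=(M2−M1)/(6·1)=1111/626, b=Δ1−h1·(2M1+M2)/6=-97/313
seg 2: a=1, c=M2/2=582/313, d=(M3−M2)/(6·2)=-721/1252, b=Δ2−h2·(2M2+M3)/6=-1199/626
seg 3: a=0, c=M3/2=-999/626, d=(M4−M3)/(6·2)=651/1252, b=Δ3−h3·(2M3+M4)/6=-869/626
seg 4: a=-5, c=M4/2=477/313, d=(M5−M4)/(6·2)=-159/626, b=Δ4−h4·(2M4+M5)/6=-959/626
t_q=1/2 → seg 0, τ=1/2; S=1+1975/626·τ+0·τ²+-723/626·τ³=12185/5008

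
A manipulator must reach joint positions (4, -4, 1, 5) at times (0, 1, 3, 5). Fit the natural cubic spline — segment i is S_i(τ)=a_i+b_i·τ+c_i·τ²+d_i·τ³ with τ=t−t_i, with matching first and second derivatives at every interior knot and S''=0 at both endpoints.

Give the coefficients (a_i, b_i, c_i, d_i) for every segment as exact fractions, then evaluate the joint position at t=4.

Δ: Δ0=-8, Δ1=5/2, Δ2=2
row 1: diag=6, rhs=63; c'=1/3, d'=21/2
row 2: denom=8−2·1/3=22/3; d'=(-3−2·21/2)/(22/3)=-36/11
back: M2=-36/11
back: M1=21/2−1/3·-36/11=255/22
M: M0=0, M1=255/22, M2=-36/11, M3=0
seg 0: a=4, c=M0/2=0, d=(M1−M0)/(6·1)=85/44, b=Δ0−h0·(2M0+M1)/6=-437/44
seg 1: a=-4, c=M1/2=255/44, d=(M2−M1)/(6·2)=-109/88, b=Δ1−h1·(2M1+M2)/6=-91/22
seg 2: a=1, c=M2/2=-18/11, d=(M3−M2)/(6·2)=3/11, b=Δ2−h2·(2M2+M3)/6=46/11
t_q=4 → seg 2, τ=1; S=1+46/11·τ+-18/11·τ²+3/11·τ³=42/11

  seg 0: a=4 b=-437/44 c=0 d=85/44
  seg 1: a=-4 b=-91/22 c=255/44 d=-109/88
  seg 2: a=1 b=46/11 c=-18/11 d=3/11
S(4) = 42/11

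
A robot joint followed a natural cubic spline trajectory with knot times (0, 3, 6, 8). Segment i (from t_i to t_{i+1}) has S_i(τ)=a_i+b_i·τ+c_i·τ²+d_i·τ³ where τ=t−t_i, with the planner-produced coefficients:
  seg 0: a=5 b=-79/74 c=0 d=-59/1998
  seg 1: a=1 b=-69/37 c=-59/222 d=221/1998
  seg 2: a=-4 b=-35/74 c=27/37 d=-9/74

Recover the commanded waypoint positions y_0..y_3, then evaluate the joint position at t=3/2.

y_0 = S_0(0) = a_0 = 5
y_1 = S_1(0) = a_1 = 1
y_2 = S_2(0) = a_2 = -4
y_3 = S_2(2) = -3
t_q=3/2 is in segment 0 (τ=3/2); S_0(τ)=1953/592

y_0=5 y_1=1 y_2=-4 y_3=-3
S(3/2) = 1953/592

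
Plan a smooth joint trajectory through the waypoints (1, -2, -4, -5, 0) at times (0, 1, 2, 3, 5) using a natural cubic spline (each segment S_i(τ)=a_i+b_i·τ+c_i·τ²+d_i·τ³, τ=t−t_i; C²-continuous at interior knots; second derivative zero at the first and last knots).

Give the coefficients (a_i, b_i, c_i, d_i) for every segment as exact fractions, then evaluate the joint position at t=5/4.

Δ: Δ0=-3, Δ1=-2, Δ2=-1, Δ3=5/2
row 1: diag=4, rhs=6; c'=1/4, d'=3/2
row 2: denom=4−1·1/4=15/4; d'=(6−1·3/2)/(15/4)=6/5
row 3: denom=6−1·4/15=86/15; d'=(21−1·6/5)/(86/15)=297/86
back: M3=297/86
back: M2=6/5−4/15·297/86=12/43
back: M1=3/2−1/4·12/43=123/86
M: M0=0, M1=123/86, M2=12/43, M3=297/86, M4=0
seg 0: a=1, c=M0/2=0, d=(M1−M0)/(6·1)=41/172, b=Δ0−h0·(2M0+M1)/6=-557/172
seg 1: a=-2, c=M1/2=123/172, d=(M2−M1)/(6·1)=-33/172, b=Δ1−h1·(2M1+M2)/6=-217/86
seg 2: a=-4, c=M2/2=6/43, d=(M3−M2)/(6·1)=91/172, b=Δ2−h2·(2M2+M3)/6=-287/172
seg 3: a=-5, c=M3/2=297/172, d=(M4−M3)/(6·2)=-99/344, b=Δ3−h3·(2M3+M4)/6=17/86
t_q=5/4 → seg 1, τ=1/4; S=-2+-217/86·τ+123/172·τ²+-33/172·τ³=-28501/11008

  seg 0: a=1 b=-557/172 c=0 d=41/172
  seg 1: a=-2 b=-217/86 c=123/172 d=-33/172
  seg 2: a=-4 b=-287/172 c=6/43 d=91/172
  seg 3: a=-5 b=17/86 c=297/172 d=-99/344
S(5/4) = -28501/11008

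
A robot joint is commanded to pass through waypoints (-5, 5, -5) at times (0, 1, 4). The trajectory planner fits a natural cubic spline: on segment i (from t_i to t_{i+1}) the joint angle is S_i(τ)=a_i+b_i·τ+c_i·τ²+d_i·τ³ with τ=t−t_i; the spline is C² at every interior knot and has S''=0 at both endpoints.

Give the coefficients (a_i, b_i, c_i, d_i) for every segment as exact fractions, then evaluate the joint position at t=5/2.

  seg 0: a=-5 b=35/3 c=0 d=-5/3
  seg 1: a=5 b=20/3 c=-5 d=5/9
S(5/2) = 45/8

Δ: Δ0=10, Δ1=-10/3
row 1: diag=8, rhs=-80; c'=3/8, d'=-10
back: M1=-10
M: M0=0, M1=-10, M2=0
seg 0: a=-5, c=M0/2=0, d=(M1−M0)/(6·1)=-5/3, b=Δ0−h0·(2M0+M1)/6=35/3
seg 1: a=5, c=M1/2=-5, d=(M2−M1)/(6·3)=5/9, b=Δ1−h1·(2M1+M2)/6=20/3
t_q=5/2 → seg 1, τ=3/2; S=5+20/3·τ+-5·τ²+5/9·τ³=45/8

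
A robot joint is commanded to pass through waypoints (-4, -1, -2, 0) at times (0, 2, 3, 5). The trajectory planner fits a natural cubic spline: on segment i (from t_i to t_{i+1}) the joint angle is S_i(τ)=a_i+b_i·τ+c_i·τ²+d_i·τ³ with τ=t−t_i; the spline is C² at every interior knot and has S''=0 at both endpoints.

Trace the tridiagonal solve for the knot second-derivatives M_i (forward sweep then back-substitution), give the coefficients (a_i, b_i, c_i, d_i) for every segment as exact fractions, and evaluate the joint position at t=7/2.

  seg 0: a=-4 b=173/70 c=0 d=-17/70
  seg 1: a=-1 b=-31/70 c=-51/35 d=9/10
  seg 2: a=-2 b=-23/35 c=87/70 d=-29/140
S(7/2) = -327/160

Δ: Δ0=3/2, Δ1=-1, Δ2=1
row 1: diag=6, rhs=-15; c'=1/6, d'=-5/2
row 2: denom=6−1·1/6=35/6; d'=(12−1·-5/2)/(35/6)=87/35
back: M2=87/35
back: M1=-5/2−1/6·87/35=-102/35
M: M0=0, M1=-102/35, M2=87/35, M3=0
seg 0: a=-4, c=M0/2=0, d=(M1−M0)/(6·2)=-17/70, b=Δ0−h0·(2M0+M1)/6=173/70
seg 1: a=-1, c=M1/2=-51/35, d=(M2−M1)/(6·1)=9/10, b=Δ1−h1·(2M1+M2)/6=-31/70
seg 2: a=-2, c=M2/2=87/70, d=(M3−M2)/(6·2)=-29/140, b=Δ2−h2·(2M2+M3)/6=-23/35
t_q=7/2 → seg 2, τ=1/2; S=-2+-23/35·τ+87/70·τ²+-29/140·τ³=-327/160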